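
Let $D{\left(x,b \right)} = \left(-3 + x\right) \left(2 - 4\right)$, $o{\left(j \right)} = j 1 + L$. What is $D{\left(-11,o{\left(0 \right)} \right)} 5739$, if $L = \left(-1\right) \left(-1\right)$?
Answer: $160692$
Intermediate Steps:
$L = 1$
$o{\left(j \right)} = 1 + j$ ($o{\left(j \right)} = j 1 + 1 = j + 1 = 1 + j$)
$D{\left(x,b \right)} = 6 - 2 x$ ($D{\left(x,b \right)} = \left(-3 + x\right) \left(-2\right) = 6 - 2 x$)
$D{\left(-11,o{\left(0 \right)} \right)} 5739 = \left(6 - -22\right) 5739 = \left(6 + 22\right) 5739 = 28 \cdot 5739 = 160692$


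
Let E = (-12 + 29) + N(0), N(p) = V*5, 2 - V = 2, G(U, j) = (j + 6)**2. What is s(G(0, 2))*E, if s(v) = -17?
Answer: -289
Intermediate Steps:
G(U, j) = (6 + j)**2
V = 0 (V = 2 - 1*2 = 2 - 2 = 0)
N(p) = 0 (N(p) = 0*5 = 0)
E = 17 (E = (-12 + 29) + 0 = 17 + 0 = 17)
s(G(0, 2))*E = -17*17 = -289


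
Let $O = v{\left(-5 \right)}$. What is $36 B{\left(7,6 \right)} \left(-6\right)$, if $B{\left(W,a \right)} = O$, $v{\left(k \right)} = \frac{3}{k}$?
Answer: $\frac{648}{5} \approx 129.6$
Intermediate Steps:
$O = - \frac{3}{5}$ ($O = \frac{3}{-5} = 3 \left(- \frac{1}{5}\right) = - \frac{3}{5} \approx -0.6$)
$B{\left(W,a \right)} = - \frac{3}{5}$
$36 B{\left(7,6 \right)} \left(-6\right) = 36 \left(- \frac{3}{5}\right) \left(-6\right) = \left(- \frac{108}{5}\right) \left(-6\right) = \frac{648}{5}$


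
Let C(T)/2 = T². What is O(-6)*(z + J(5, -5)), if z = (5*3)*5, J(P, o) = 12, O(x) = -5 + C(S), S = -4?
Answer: 2349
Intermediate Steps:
C(T) = 2*T²
O(x) = 27 (O(x) = -5 + 2*(-4)² = -5 + 2*16 = -5 + 32 = 27)
z = 75 (z = 15*5 = 75)
O(-6)*(z + J(5, -5)) = 27*(75 + 12) = 27*87 = 2349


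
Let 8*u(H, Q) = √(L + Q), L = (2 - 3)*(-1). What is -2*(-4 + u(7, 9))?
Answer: 8 - √10/4 ≈ 7.2094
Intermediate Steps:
L = 1 (L = -1*(-1) = 1)
u(H, Q) = √(1 + Q)/8
-2*(-4 + u(7, 9)) = -2*(-4 + √(1 + 9)/8) = -2*(-4 + √10/8) = 8 - √10/4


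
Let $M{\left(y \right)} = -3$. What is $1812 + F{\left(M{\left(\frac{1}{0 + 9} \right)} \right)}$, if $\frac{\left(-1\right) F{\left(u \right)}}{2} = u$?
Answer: $1818$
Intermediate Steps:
$F{\left(u \right)} = - 2 u$
$1812 + F{\left(M{\left(\frac{1}{0 + 9} \right)} \right)} = 1812 - -6 = 1812 + 6 = 1818$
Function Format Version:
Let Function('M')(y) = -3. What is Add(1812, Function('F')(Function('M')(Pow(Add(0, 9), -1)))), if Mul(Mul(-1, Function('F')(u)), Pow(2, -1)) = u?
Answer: 1818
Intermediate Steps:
Function('F')(u) = Mul(-2, u)
Add(1812, Function('F')(Function('M')(Pow(Add(0, 9), -1)))) = Add(1812, Mul(-2, -3)) = Add(1812, 6) = 1818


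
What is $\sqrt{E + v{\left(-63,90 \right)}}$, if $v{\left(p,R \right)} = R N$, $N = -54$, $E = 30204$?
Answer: $48 \sqrt{11} \approx 159.2$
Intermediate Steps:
$v{\left(p,R \right)} = - 54 R$ ($v{\left(p,R \right)} = R \left(-54\right) = - 54 R$)
$\sqrt{E + v{\left(-63,90 \right)}} = \sqrt{30204 - 4860} = \sqrt{25344} = 48 \sqrt{11}$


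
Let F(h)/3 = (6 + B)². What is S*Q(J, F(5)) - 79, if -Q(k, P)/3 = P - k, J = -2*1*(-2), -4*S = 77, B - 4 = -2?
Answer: 10778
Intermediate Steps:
B = 2 (B = 4 - 2 = 2)
F(h) = 192 (F(h) = 3*(6 + 2)² = 3*8² = 3*64 = 192)
S = -77/4 (S = -¼*77 = -77/4 ≈ -19.250)
J = 4 (J = -2*(-2) = 4)
Q(k, P) = -3*P + 3*k (Q(k, P) = -3*(P - k) = -3*P + 3*k)
S*Q(J, F(5)) - 79 = -77*(-3*192 + 3*4)/4 - 79 = -77*(-576 + 12)/4 - 79 = -77/4*(-564) - 79 = 10857 - 79 = 10778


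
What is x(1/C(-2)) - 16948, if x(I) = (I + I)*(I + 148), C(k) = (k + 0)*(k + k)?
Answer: -541151/32 ≈ -16911.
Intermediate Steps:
C(k) = 2*k² (C(k) = k*(2*k) = 2*k²)
x(I) = 2*I*(148 + I) (x(I) = (2*I)*(148 + I) = 2*I*(148 + I))
x(1/C(-2)) - 16948 = 2*(148 + 1/(2*(-2)²))/((2*(-2)²)) - 16948 = 2*(148 + 1/(2*4))/((2*4)) - 16948 = 2*(148 + 1/8)/8 - 16948 = 2*(⅛)*(148 + ⅛) - 16948 = 2*(⅛)*(1185/8) - 16948 = 1185/32 - 16948 = -541151/32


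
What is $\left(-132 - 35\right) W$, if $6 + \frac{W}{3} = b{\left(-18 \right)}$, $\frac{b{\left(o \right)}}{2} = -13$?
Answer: $16032$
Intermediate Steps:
$b{\left(o \right)} = -26$ ($b{\left(o \right)} = 2 \left(-13\right) = -26$)
$W = -96$ ($W = -18 + 3 \left(-26\right) = -18 - 78 = -96$)
$\left(-132 - 35\right) W = \left(-132 - 35\right) \left(-96\right) = \left(-167\right) \left(-96\right) = 16032$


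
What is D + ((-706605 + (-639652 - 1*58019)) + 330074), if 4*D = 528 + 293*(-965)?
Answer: -4579025/4 ≈ -1.1448e+6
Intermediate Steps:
D = -282217/4 (D = (528 + 293*(-965))/4 = (528 - 282745)/4 = (¼)*(-282217) = -282217/4 ≈ -70554.)
D + ((-706605 + (-639652 - 1*58019)) + 330074) = -282217/4 + ((-706605 + (-639652 - 1*58019)) + 330074) = -282217/4 + ((-706605 + (-639652 - 58019)) + 330074) = -282217/4 + ((-706605 - 697671) + 330074) = -282217/4 + (-1404276 + 330074) = -282217/4 - 1074202 = -4579025/4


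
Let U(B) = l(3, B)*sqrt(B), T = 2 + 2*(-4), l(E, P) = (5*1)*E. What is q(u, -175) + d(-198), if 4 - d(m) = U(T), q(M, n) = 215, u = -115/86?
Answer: 219 - 15*I*sqrt(6) ≈ 219.0 - 36.742*I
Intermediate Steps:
u = -115/86 (u = -115*1/86 = -115/86 ≈ -1.3372)
l(E, P) = 5*E
T = -6 (T = 2 - 8 = -6)
U(B) = 15*sqrt(B) (U(B) = (5*3)*sqrt(B) = 15*sqrt(B))
d(m) = 4 - 15*I*sqrt(6) (d(m) = 4 - 15*sqrt(-6) = 4 - 15*I*sqrt(6))
q(u, -175) + d(-198) = 215 + (4 - 15*I*sqrt(6)) = 219 - 15*I*sqrt(6)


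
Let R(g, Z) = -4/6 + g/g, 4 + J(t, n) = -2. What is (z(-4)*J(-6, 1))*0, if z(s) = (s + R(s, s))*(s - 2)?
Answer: 0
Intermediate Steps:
J(t, n) = -6 (J(t, n) = -4 - 2 = -6)
R(g, Z) = ⅓ (R(g, Z) = -4*⅙ + 1 = -⅔ + 1 = ⅓)
z(s) = (-2 + s)*(⅓ + s) (z(s) = (s + ⅓)*(s - 2) = (⅓ + s)*(-2 + s) = (-2 + s)*(⅓ + s))
(z(-4)*J(-6, 1))*0 = ((-⅔ + (-4)² - 5/3*(-4))*(-6))*0 = ((-⅔ + 16 + 20/3)*(-6))*0 = (22*(-6))*0 = -132*0 = 0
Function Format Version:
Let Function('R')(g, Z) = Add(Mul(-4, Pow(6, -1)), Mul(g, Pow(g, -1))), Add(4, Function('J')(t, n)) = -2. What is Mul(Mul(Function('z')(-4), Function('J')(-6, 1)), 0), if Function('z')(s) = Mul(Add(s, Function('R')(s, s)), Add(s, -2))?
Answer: 0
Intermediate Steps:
Function('J')(t, n) = -6 (Function('J')(t, n) = Add(-4, -2) = -6)
Function('R')(g, Z) = Rational(1, 3) (Function('R')(g, Z) = Add(Mul(-4, Rational(1, 6)), 1) = Add(Rational(-2, 3), 1) = Rational(1, 3))
Function('z')(s) = Mul(Add(-2, s), Add(Rational(1, 3), s)) (Function('z')(s) = Mul(Add(s, Rational(1, 3)), Add(s, -2)) = Mul(Add(Rational(1, 3), s), Add(-2, s)) = Mul(Add(-2, s), Add(Rational(1, 3), s)))
Mul(Mul(Function('z')(-4), Function('J')(-6, 1)), 0) = Mul(Mul(Add(Rational(-2, 3), Pow(-4, 2), Mul(Rational(-5, 3), -4)), -6), 0) = Mul(Mul(Add(Rational(-2, 3), 16, Rational(20, 3)), -6), 0) = Mul(Mul(22, -6), 0) = Mul(-132, 0) = 0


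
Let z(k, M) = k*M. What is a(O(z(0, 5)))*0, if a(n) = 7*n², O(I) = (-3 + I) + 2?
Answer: 0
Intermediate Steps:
z(k, M) = M*k
O(I) = -1 + I
a(O(z(0, 5)))*0 = (7*(-1 + 5*0)²)*0 = (7*(-1 + 0)²)*0 = (7*(-1)²)*0 = (7*1)*0 = 7*0 = 0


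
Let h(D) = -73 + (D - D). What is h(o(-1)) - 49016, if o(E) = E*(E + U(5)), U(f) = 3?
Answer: -49089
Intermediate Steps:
o(E) = E*(3 + E) (o(E) = E*(E + 3) = E*(3 + E))
h(D) = -73 (h(D) = -73 + 0 = -73)
h(o(-1)) - 49016 = -73 - 49016 = -49089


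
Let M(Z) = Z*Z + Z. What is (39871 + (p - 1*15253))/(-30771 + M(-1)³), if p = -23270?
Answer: -1348/30771 ≈ -0.043808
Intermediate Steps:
M(Z) = Z + Z² (M(Z) = Z² + Z = Z + Z²)
(39871 + (p - 1*15253))/(-30771 + M(-1)³) = (39871 + (-23270 - 1*15253))/(-30771 + (-(1 - 1))³) = (39871 + (-23270 - 15253))/(-30771 + (-1*0)³) = (39871 - 38523)/(-30771 + 0³) = 1348/(-30771 + 0) = 1348/(-30771) = 1348*(-1/30771) = -1348/30771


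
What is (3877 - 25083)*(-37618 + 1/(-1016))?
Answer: 405245483067/508 ≈ 7.9773e+8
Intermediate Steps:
(3877 - 25083)*(-37618 + 1/(-1016)) = -21206*(-37618 - 1/1016) = -21206*(-38219889/1016) = 405245483067/508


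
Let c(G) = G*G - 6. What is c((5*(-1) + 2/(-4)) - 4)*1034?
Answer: 174229/2 ≈ 87115.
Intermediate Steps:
c(G) = -6 + G² (c(G) = G² - 6 = -6 + G²)
c((5*(-1) + 2/(-4)) - 4)*1034 = (-6 + ((5*(-1) + 2/(-4)) - 4)²)*1034 = (-6 + ((-5 + 2*(-¼)) - 4)²)*1034 = (-6 + ((-5 - ½) - 4)²)*1034 = (-6 + (-11/2 - 4)²)*1034 = (-6 + (-19/2)²)*1034 = (-6 + 361/4)*1034 = (337/4)*1034 = 174229/2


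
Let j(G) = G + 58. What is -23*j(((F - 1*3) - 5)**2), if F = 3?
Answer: -1909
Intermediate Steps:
j(G) = 58 + G
-23*j(((F - 1*3) - 5)**2) = -23*(58 + ((3 - 1*3) - 5)**2) = -23*(58 + ((3 - 3) - 5)**2) = -23*(58 + (0 - 5)**2) = -23*(58 + (-5)**2) = -23*(58 + 25) = -23*83 = -1909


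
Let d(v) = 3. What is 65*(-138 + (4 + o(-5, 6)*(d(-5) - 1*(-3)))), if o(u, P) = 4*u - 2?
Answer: -17290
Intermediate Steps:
o(u, P) = -2 + 4*u
65*(-138 + (4 + o(-5, 6)*(d(-5) - 1*(-3)))) = 65*(-138 + (4 + (-2 + 4*(-5))*(3 - 1*(-3)))) = 65*(-138 + (4 + (-2 - 20)*(3 + 3))) = 65*(-138 + (4 - 22*6)) = 65*(-138 + (4 - 132)) = 65*(-138 - 128) = 65*(-266) = -17290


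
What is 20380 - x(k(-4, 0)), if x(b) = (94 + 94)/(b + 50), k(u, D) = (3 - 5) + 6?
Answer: 550166/27 ≈ 20377.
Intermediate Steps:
k(u, D) = 4 (k(u, D) = -2 + 6 = 4)
x(b) = 188/(50 + b)
20380 - x(k(-4, 0)) = 20380 - 188/(50 + 4) = 20380 - 188/54 = 20380 - 1*94/27 = 20380 - 94/27 = 550166/27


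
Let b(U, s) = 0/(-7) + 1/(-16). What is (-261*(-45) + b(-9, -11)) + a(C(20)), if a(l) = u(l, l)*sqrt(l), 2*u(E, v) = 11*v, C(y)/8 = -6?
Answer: 187919/16 - 1056*I*sqrt(3) ≈ 11745.0 - 1829.0*I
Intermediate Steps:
b(U, s) = -1/16 (b(U, s) = 0*(-1/7) + 1*(-1/16) = 0 - 1/16 = -1/16)
C(y) = -48 (C(y) = 8*(-6) = -48)
u(E, v) = 11*v/2 (u(E, v) = (11*v)/2 = 11*v/2)
a(l) = 11*l**(3/2)/2 (a(l) = (11*l/2)*sqrt(l) = 11*l**(3/2)/2)
(-261*(-45) + b(-9, -11)) + a(C(20)) = (-261*(-45) - 1/16) + 11*(-48)**(3/2)/2 = (11745 - 1/16) + 11*(-192*I*sqrt(3))/2 = 187919/16 - 1056*I*sqrt(3)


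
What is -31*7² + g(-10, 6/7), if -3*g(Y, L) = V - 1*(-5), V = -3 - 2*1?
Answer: -1519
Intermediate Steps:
V = -5 (V = -3 - 2 = -5)
g(Y, L) = 0 (g(Y, L) = -(-5 - 1*(-5))/3 = -(-5 + 5)/3 = -⅓*0 = 0)
-31*7² + g(-10, 6/7) = -31*7² + 0 = -31*49 + 0 = -1519 + 0 = -1519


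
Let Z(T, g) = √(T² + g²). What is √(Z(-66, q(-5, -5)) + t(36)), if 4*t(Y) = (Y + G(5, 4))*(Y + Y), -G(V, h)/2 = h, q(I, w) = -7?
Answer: √(504 + √4405) ≈ 23.882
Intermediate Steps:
G(V, h) = -2*h
t(Y) = Y*(-8 + Y)/2 (t(Y) = ((Y - 2*4)*(Y + Y))/4 = ((Y - 8)*(2*Y))/4 = ((-8 + Y)*(2*Y))/4 = (2*Y*(-8 + Y))/4 = Y*(-8 + Y)/2)
√(Z(-66, q(-5, -5)) + t(36)) = √(√((-66)² + (-7)²) + (½)*36*(-8 + 36)) = √(√(4356 + 49) + (½)*36*28) = √(√4405 + 504) = √(504 + √4405)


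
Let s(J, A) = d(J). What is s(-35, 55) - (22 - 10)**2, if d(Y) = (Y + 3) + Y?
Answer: -211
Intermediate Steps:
d(Y) = 3 + 2*Y (d(Y) = (3 + Y) + Y = 3 + 2*Y)
s(J, A) = 3 + 2*J
s(-35, 55) - (22 - 10)**2 = (3 + 2*(-35)) - (22 - 10)**2 = (3 - 70) - 1*12**2 = -67 - 1*144 = -67 - 144 = -211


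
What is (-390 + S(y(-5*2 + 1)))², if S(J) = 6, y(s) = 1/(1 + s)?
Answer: 147456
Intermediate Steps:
(-390 + S(y(-5*2 + 1)))² = (-390 + 6)² = (-384)² = 147456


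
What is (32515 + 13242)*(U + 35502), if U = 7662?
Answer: 1975055148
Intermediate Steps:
(32515 + 13242)*(U + 35502) = (32515 + 13242)*(7662 + 35502) = 45757*43164 = 1975055148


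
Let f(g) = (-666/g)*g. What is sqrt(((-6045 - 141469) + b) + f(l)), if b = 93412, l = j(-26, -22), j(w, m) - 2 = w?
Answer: 4*I*sqrt(3423) ≈ 234.03*I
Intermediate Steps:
j(w, m) = 2 + w
l = -24 (l = 2 - 26 = -24)
f(g) = -666
sqrt(((-6045 - 141469) + b) + f(l)) = sqrt(((-6045 - 141469) + 93412) - 666) = sqrt((-147514 + 93412) - 666) = sqrt(-54102 - 666) = sqrt(-54768) = 4*I*sqrt(3423)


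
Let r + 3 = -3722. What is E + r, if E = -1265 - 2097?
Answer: -7087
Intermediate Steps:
r = -3725 (r = -3 - 3722 = -3725)
E = -3362
E + r = -3362 - 3725 = -7087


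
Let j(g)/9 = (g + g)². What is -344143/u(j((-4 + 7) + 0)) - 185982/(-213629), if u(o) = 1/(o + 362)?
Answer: -50433982327660/213629 ≈ -2.3608e+8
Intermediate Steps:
j(g) = 36*g² (j(g) = 9*(g + g)² = 9*(2*g)² = 9*(4*g²) = 36*g²)
u(o) = 1/(362 + o)
-344143/u(j((-4 + 7) + 0)) - 185982/(-213629) = -(124579766 + 12389148*((-4 + 7) + 0)²) - 185982/(-213629) = -(124579766 + 12389148*(3 + 0)²) - 185982*(-1/213629) = -344143/(1/(362 + 36*3²)) + 185982/213629 = -344143/(1/(362 + 36*9)) + 185982/213629 = -344143/(1/(362 + 324)) + 185982/213629 = -344143/(1/686) + 185982/213629 = -344143/1/686 + 185982/213629 = -344143*686 + 185982/213629 = -236082098 + 185982/213629 = -50433982327660/213629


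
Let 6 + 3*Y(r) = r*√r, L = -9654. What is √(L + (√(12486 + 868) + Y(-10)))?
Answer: √(-86904 + 9*√13354 - 30*I*√10)/3 ≈ 0.053959 - 97.675*I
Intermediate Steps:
Y(r) = -2 + r^(3/2)/3 (Y(r) = -2 + (r*√r)/3 = -2 + r^(3/2)/3)
√(L + (√(12486 + 868) + Y(-10))) = √(-9654 + (√(12486 + 868) + (-2 + (-10)^(3/2)/3))) = √(-9654 + (√13354 + (-2 + (-10*I*√10)/3))) = √(-9654 + (√13354 + (-2 - 10*I*√10/3))) = √(-9654 + (-2 + √13354 - 10*I*√10/3)) = √(-9656 + √13354 - 10*I*√10/3)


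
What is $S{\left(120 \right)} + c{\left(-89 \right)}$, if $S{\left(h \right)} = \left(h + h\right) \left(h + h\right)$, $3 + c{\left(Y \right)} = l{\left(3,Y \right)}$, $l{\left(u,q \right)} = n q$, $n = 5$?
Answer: $57152$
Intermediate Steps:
$l{\left(u,q \right)} = 5 q$
$c{\left(Y \right)} = -3 + 5 Y$
$S{\left(h \right)} = 4 h^{2}$ ($S{\left(h \right)} = 2 h 2 h = 4 h^{2}$)
$S{\left(120 \right)} + c{\left(-89 \right)} = 4 \cdot 120^{2} + \left(-3 + 5 \left(-89\right)\right) = 4 \cdot 14400 - 448 = 57600 - 448 = 57152$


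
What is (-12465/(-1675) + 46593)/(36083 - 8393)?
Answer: 2601858/1546025 ≈ 1.6829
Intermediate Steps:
(-12465/(-1675) + 46593)/(36083 - 8393) = (-12465*(-1/1675) + 46593)/27690 = (2493/335 + 46593)*(1/27690) = (15611148/335)*(1/27690) = 2601858/1546025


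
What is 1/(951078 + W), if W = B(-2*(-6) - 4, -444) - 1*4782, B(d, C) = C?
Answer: 1/945852 ≈ 1.0572e-6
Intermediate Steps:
W = -5226 (W = -444 - 1*4782 = -444 - 4782 = -5226)
1/(951078 + W) = 1/(951078 - 5226) = 1/945852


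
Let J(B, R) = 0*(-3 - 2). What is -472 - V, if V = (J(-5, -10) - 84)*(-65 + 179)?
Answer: 9104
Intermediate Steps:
J(B, R) = 0 (J(B, R) = 0*(-5) = 0)
V = -9576 (V = (0 - 84)*(-65 + 179) = -84*114 = -9576)
-472 - V = -472 - 1*(-9576) = -472 + 9576 = 9104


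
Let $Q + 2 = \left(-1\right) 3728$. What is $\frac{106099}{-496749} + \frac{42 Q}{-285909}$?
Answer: $\frac{15828679783}{47341669947} \approx 0.33435$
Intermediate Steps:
$Q = -3730$ ($Q = -2 - 3728 = -3730$)
$\frac{106099}{-496749} + \frac{42 Q}{-285909} = \frac{106099}{-496749} + \frac{42 \left(-3730\right)}{-285909} = 106099 \left(- \frac{1}{496749}\right) - - \frac{52220}{95303} = - \frac{106099}{496749} + \frac{52220}{95303} = \frac{15828679783}{47341669947}$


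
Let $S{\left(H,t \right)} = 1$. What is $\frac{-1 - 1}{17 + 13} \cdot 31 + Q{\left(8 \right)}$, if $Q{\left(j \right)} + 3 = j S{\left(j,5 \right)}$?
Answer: $\frac{44}{15} \approx 2.9333$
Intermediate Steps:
$Q{\left(j \right)} = -3 + j$ ($Q{\left(j \right)} = -3 + j 1 = -3 + j$)
$\frac{-1 - 1}{17 + 13} \cdot 31 + Q{\left(8 \right)} = \frac{-1 - 1}{17 + 13} \cdot 31 + \left(-3 + 8\right) = - \frac{2}{30} \cdot 31 + 5 = \left(-2\right) \frac{1}{30} \cdot 31 + 5 = \left(- \frac{1}{15}\right) 31 + 5 = - \frac{31}{15} + 5 = \frac{44}{15}$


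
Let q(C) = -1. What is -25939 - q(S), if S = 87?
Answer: -25938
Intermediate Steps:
-25939 - q(S) = -25939 - 1*(-1) = -25939 + 1 = -25938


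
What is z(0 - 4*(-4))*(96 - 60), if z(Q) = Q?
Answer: 576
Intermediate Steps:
z(0 - 4*(-4))*(96 - 60) = (0 - 4*(-4))*(96 - 60) = (0 + 16)*36 = 16*36 = 576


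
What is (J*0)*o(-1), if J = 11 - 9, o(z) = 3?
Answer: 0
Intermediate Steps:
J = 2
(J*0)*o(-1) = (2*0)*3 = 0*3 = 0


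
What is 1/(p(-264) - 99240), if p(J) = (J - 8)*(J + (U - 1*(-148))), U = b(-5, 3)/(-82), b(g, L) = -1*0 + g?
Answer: -41/2775888 ≈ -1.4770e-5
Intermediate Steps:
b(g, L) = g (b(g, L) = 0 + g = g)
U = 5/82 (U = -5/(-82) = -5*(-1/82) = 5/82 ≈ 0.060976)
p(J) = (-8 + J)*(12141/82 + J) (p(J) = (J - 8)*(J + (5/82 - 1*(-148))) = (-8 + J)*(J + (5/82 + 148)) = (-8 + J)*(J + 12141/82) = (-8 + J)*(12141/82 + J))
1/(p(-264) - 99240) = 1/((-48564/41 + (-264)² + (11485/82)*(-264)) - 99240) = 1/((-48564/41 + 69696 - 1516020/41) - 99240) = 1/(1292952/41 - 99240) = 1/(-2775888/41) = -41/2775888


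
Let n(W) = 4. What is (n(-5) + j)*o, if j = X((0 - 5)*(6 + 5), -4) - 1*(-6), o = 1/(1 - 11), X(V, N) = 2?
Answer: -6/5 ≈ -1.2000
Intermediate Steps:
o = -⅒ (o = 1/(-10) = -⅒ ≈ -0.10000)
j = 8 (j = 2 - 1*(-6) = 2 + 6 = 8)
(n(-5) + j)*o = (4 + 8)*(-⅒) = 12*(-⅒) = -6/5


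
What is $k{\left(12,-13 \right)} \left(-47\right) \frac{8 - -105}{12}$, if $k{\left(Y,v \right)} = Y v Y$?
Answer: $828516$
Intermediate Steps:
$k{\left(Y,v \right)} = v Y^{2}$
$k{\left(12,-13 \right)} \left(-47\right) \frac{8 - -105}{12} = - 13 \cdot 12^{2} \left(-47\right) \frac{8 - -105}{12} = \left(-13\right) 144 \left(-47\right) \left(8 + 105\right) \frac{1}{12} = \left(-1872\right) \left(-47\right) 113 \cdot \frac{1}{12} = 87984 \cdot \frac{113}{12} = 828516$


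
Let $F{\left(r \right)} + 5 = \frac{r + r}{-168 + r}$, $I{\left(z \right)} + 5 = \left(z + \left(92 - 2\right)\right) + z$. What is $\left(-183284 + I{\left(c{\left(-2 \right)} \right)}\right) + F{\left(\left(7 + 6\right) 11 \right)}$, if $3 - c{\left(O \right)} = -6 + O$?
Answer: $- \frac{4579836}{25} \approx -1.8319 \cdot 10^{5}$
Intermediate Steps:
$c{\left(O \right)} = 9 - O$ ($c{\left(O \right)} = 3 - \left(-6 + O\right) = 9 - O$)
$I{\left(z \right)} = 85 + 2 z$ ($I{\left(z \right)} = -5 + \left(\left(z + \left(92 - 2\right)\right) + z\right) = -5 + \left(\left(z + 90\right) + z\right) = -5 + \left(\left(90 + z\right) + z\right) = -5 + \left(90 + 2 z\right) = 85 + 2 z$)
$F{\left(r \right)} = -5 + \frac{2 r}{-168 + r}$ ($F{\left(r \right)} = -5 + \frac{r + r}{-168 + r} = -5 + \frac{2 r}{-168 + r}$)
$\left(-183284 + I{\left(c{\left(-2 \right)} \right)}\right) + F{\left(\left(7 + 6\right) 11 \right)} = \left(-183284 + \left(85 + 2 \left(9 - -2\right)\right)\right) + \frac{3 \left(280 - \left(7 + 6\right) 11\right)}{-168 + \left(7 + 6\right) 11} = \left(-183284 + \left(85 + 2 \left(9 + 2\right)\right)\right) + \frac{3 \left(280 - 13 \cdot 11\right)}{-168 + 13 \cdot 11} = \left(-183284 + \left(85 + 2 \cdot 11\right)\right) + \frac{3 \left(280 - 143\right)}{-168 + 143} = \left(-183284 + \left(85 + 22\right)\right) + \frac{3 \left(280 - 143\right)}{-25} = \left(-183284 + 107\right) + 3 \left(- \frac{1}{25}\right) 137 = -183177 - \frac{411}{25} = - \frac{4579836}{25}$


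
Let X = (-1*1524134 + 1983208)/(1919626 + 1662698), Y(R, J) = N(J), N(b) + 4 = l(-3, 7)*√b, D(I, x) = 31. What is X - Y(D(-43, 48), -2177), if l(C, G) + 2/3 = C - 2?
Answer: 7394185/1791162 + 17*I*√2177/3 ≈ 4.1282 + 264.4*I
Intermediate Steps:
l(C, G) = -8/3 + C (l(C, G) = -⅔ + (C - 2) = -⅔ + (-2 + C) = -8/3 + C)
N(b) = -4 - 17*√b/3 (N(b) = -4 + (-8/3 - 3)*√b = -4 - 17*√b/3)
Y(R, J) = -4 - 17*√J/3
X = 229537/1791162 (X = (-1524134 + 1983208)/3582324 = 459074*(1/3582324) = 229537/1791162 ≈ 0.12815)
X - Y(D(-43, 48), -2177) = 229537/1791162 - (-4 - 17*I*√2177/3) = 229537/1791162 + (4 + 17*I*√2177/3) = 7394185/1791162 + 17*I*√2177/3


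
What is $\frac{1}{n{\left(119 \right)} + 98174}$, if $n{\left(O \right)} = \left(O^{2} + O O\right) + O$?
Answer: $\frac{1}{126615} \approx 7.898 \cdot 10^{-6}$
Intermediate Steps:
$n{\left(O \right)} = O + 2 O^{2}$ ($n{\left(O \right)} = \left(O^{2} + O^{2}\right) + O = 2 O^{2} + O = O + 2 O^{2}$)
$\frac{1}{n{\left(119 \right)} + 98174} = \frac{1}{119 \left(1 + 2 \cdot 119\right) + 98174} = \frac{1}{119 \left(1 + 238\right) + 98174} = \frac{1}{119 \cdot 239 + 98174} = \frac{1}{28441 + 98174} = \frac{1}{126615}$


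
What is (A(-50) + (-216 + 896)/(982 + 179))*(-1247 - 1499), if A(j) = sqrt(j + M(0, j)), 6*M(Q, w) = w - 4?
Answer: -1867280/1161 - 2746*I*sqrt(59) ≈ -1608.3 - 21092.0*I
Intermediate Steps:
M(Q, w) = -2/3 + w/6 (M(Q, w) = (w - 4)/6 = (-4 + w)/6 = -2/3 + w/6)
A(j) = sqrt(-2/3 + 7*j/6) (A(j) = sqrt(j + (-2/3 + j/6)) = sqrt(-2/3 + 7*j/6))
(A(-50) + (-216 + 896)/(982 + 179))*(-1247 - 1499) = (sqrt(-24 + 42*(-50))/6 + (-216 + 896)/(982 + 179))*(-1247 - 1499) = (sqrt(-24 - 2100)/6 + 680/1161)*(-2746) = (sqrt(-2124)/6 + 680*(1/1161))*(-2746) = ((6*I*sqrt(59))/6 + 680/1161)*(-2746) = (I*sqrt(59) + 680/1161)*(-2746) = (680/1161 + I*sqrt(59))*(-2746) = -1867280/1161 - 2746*I*sqrt(59)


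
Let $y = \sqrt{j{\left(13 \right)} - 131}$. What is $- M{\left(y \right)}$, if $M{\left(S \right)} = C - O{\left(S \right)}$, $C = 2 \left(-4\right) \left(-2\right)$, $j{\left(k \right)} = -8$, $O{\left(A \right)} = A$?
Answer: $-16 + i \sqrt{139} \approx -16.0 + 11.79 i$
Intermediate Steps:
$C = 16$ ($C = \left(-8\right) \left(-2\right) = 16$)
$y = i \sqrt{139}$ ($y = \sqrt{-8 - 131} = \sqrt{-139} = i \sqrt{139} \approx 11.79 i$)
$M{\left(S \right)} = 16 - S$
$- M{\left(y \right)} = - (16 - i \sqrt{139}) = -16 + i \sqrt{139}$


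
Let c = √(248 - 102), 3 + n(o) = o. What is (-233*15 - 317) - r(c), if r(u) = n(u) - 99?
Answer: -3710 - √146 ≈ -3722.1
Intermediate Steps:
n(o) = -3 + o
c = √146 ≈ 12.083
r(u) = -102 + u (r(u) = (-3 + u) - 99 = -102 + u)
(-233*15 - 317) - r(c) = (-233*15 - 317) - (-102 + √146) = (-3495 - 317) + (102 - √146) = -3812 + (102 - √146) = -3710 - √146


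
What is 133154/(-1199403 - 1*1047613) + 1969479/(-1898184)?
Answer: -194925067375/177718742456 ≈ -1.0968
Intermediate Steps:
133154/(-1199403 - 1*1047613) + 1969479/(-1898184) = 133154/(-1199403 - 1047613) + 1969479*(-1/1898184) = 133154/(-2247016) - 656493/632728 = 133154*(-1/2247016) - 656493/632728 = -66577/1123508 - 656493/632728 = -194925067375/177718742456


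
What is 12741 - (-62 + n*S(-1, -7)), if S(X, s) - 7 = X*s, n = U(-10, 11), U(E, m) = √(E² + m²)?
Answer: 12803 - 14*√221 ≈ 12595.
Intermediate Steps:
n = √221 (n = √((-10)² + 11²) = √(100 + 121) = √221 ≈ 14.866)
S(X, s) = 7 + X*s
12741 - (-62 + n*S(-1, -7)) = 12741 - (-62 + √221*(7 - 1*(-7))) = 12741 - (-62 + √221*(7 + 7)) = 12741 - (-62 + √221*14) = 12741 - (-62 + 14*√221) = 12741 + (62 - 14*√221) = 12803 - 14*√221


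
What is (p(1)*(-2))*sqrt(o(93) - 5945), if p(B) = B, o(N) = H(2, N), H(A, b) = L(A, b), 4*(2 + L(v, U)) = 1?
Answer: -3*I*sqrt(2643) ≈ -154.23*I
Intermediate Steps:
L(v, U) = -7/4 (L(v, U) = -2 + (1/4)*1 = -2 + 1/4 = -7/4)
H(A, b) = -7/4
o(N) = -7/4
(p(1)*(-2))*sqrt(o(93) - 5945) = (1*(-2))*sqrt(-7/4 - 5945) = -3*I*sqrt(2643)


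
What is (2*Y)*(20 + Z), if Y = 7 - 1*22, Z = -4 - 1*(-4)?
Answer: -600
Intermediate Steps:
Z = 0 (Z = -4 + 4 = 0)
Y = -15 (Y = 7 - 22 = -15)
(2*Y)*(20 + Z) = (2*(-15))*(20 + 0) = -30*20 = -600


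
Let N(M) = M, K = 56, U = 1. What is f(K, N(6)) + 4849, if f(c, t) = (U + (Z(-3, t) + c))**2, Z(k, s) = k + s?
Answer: 8449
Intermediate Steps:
f(c, t) = (-2 + c + t)**2 (f(c, t) = (1 + ((-3 + t) + c))**2 = (1 + (-3 + c + t))**2 = (-2 + c + t)**2)
f(K, N(6)) + 4849 = (-2 + 56 + 6)**2 + 4849 = 60**2 + 4849 = 3600 + 4849 = 8449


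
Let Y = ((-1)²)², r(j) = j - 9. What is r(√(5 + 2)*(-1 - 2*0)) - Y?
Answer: -10 - √7 ≈ -12.646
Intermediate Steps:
r(j) = -9 + j
Y = 1 (Y = 1² = 1)
r(√(5 + 2)*(-1 - 2*0)) - Y = (-9 + √(5 + 2)*(-1 - 2*0)) - 1*1 = (-9 + √7*(-1 + 0)) - 1 = (-9 + √7*(-1)) - 1 = (-9 - √7) - 1 = -10 - √7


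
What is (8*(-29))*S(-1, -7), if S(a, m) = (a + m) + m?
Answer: 3480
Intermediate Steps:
S(a, m) = a + 2*m
(8*(-29))*S(-1, -7) = (8*(-29))*(-1 + 2*(-7)) = -232*(-1 - 14) = -232*(-15) = 3480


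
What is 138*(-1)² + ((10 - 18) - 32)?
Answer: 98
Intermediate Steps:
138*(-1)² + ((10 - 18) - 32) = 138*1 + (-8 - 32) = 138 - 40 = 98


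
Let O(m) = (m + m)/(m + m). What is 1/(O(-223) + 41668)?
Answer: 1/41669 ≈ 2.3999e-5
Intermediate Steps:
O(m) = 1 (O(m) = (2*m)/((2*m)) = (2*m)*(1/(2*m)) = 1)
1/(O(-223) + 41668) = 1/(1 + 41668) = 1/41669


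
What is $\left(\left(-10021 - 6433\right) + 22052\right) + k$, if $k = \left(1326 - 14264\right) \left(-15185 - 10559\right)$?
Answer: $333081470$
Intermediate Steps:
$k = 333075872$ ($k = \left(-12938\right) \left(-25744\right) = 333075872$)
$\left(\left(-10021 - 6433\right) + 22052\right) + k = \left(\left(-10021 - 6433\right) + 22052\right) + 333075872 = \left(-16454 + 22052\right) + 333075872 = 5598 + 333075872 = 333081470$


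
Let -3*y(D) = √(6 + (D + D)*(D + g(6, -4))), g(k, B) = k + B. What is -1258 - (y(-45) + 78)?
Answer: -1336 + 2*√969/3 ≈ -1315.2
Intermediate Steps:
g(k, B) = B + k
y(D) = -√(6 + 2*D*(2 + D))/3 (y(D) = -√(6 + (D + D)*(D + (-4 + 6)))/3 = -√(6 + (2*D)*(D + 2))/3 = -√(6 + (2*D)*(2 + D))/3 = -√(6 + 2*D*(2 + D))/3)
-1258 - (y(-45) + 78) = -1258 - (-√(6 + 2*(-45)² + 4*(-45))/3 + 78) = -1258 - (-√(6 + 2*2025 - 180)/3 + 78) = -1258 - (-√(6 + 4050 - 180)/3 + 78) = -1258 - (-2*√969/3 + 78) = -1258 - (78 - 2*√969/3) = -1258 + (-78 + 2*√969/3) = -1336 + 2*√969/3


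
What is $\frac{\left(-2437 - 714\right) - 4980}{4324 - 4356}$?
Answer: $\frac{8131}{32} \approx 254.09$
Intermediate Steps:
$\frac{\left(-2437 - 714\right) - 4980}{4324 - 4356} = \frac{\left(-2437 - 714\right) - 4980}{-32} = \left(-3151 - 4980\right) \left(- \frac{1}{32}\right) = \left(-8131\right) \left(- \frac{1}{32}\right) = \frac{8131}{32}$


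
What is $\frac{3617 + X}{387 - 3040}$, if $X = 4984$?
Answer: $- \frac{8601}{2653} \approx -3.242$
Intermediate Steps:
$\frac{3617 + X}{387 - 3040} = \frac{3617 + 4984}{387 - 3040} = \frac{8601}{-2653} = 8601 \left(- \frac{1}{2653}\right) = - \frac{8601}{2653}$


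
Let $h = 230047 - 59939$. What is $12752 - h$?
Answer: $-157356$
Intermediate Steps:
$h = 170108$ ($h = 230047 - 59939 = 170108$)
$12752 - h = 12752 - 170108 = -157356$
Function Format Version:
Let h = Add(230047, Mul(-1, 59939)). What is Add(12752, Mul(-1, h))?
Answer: -157356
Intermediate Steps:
h = 170108 (h = Add(230047, -59939) = 170108)
Add(12752, Mul(-1, h)) = Add(12752, Mul(-1, 170108)) = Add(12752, -170108) = -157356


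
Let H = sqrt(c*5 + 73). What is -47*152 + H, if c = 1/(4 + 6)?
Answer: -7144 + 7*sqrt(6)/2 ≈ -7135.4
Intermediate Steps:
c = 1/10 ≈ 0.10000
H = 7*sqrt(6)/2 (H = sqrt((1/10)*5 + 73) = sqrt(1/2 + 73) = sqrt(147/2) = 7*sqrt(6)/2 ≈ 8.5732)
-47*152 + H = -47*152 + 7*sqrt(6)/2 = -7144 + 7*sqrt(6)/2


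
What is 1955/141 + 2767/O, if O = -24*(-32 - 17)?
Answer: 298803/18424 ≈ 16.218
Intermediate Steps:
O = 1176 (O = -24*(-49) = 1176)
1955/141 + 2767/O = 1955/141 + 2767/1176 = 298803/18424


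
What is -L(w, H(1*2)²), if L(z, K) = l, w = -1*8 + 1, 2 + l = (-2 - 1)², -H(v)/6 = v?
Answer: -7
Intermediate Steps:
H(v) = -6*v
l = 7 (l = -2 + (-2 - 1)² = -2 + (-3)² = -2 + 9 = 7)
w = -7 (w = -8 + 1 = -7)
L(z, K) = 7
-L(w, H(1*2)²) = -1*7 = -7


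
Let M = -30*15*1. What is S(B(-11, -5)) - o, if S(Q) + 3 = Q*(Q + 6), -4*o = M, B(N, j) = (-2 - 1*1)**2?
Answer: 39/2 ≈ 19.500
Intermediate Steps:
B(N, j) = 9 (B(N, j) = (-2 - 1)**2 = (-3)**2 = 9)
M = -450 (M = -450*1 = -450)
o = 225/2 (o = -1/4*(-450) = 225/2 ≈ 112.50)
S(Q) = -3 + Q*(6 + Q) (S(Q) = -3 + Q*(Q + 6) = -3 + Q*(6 + Q))
S(B(-11, -5)) - o = (-3 + 9**2 + 6*9) - 1*225/2 = (-3 + 81 + 54) - 225/2 = 132 - 225/2 = 39/2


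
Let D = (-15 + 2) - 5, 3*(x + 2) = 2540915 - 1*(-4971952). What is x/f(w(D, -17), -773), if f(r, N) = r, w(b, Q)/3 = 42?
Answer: 2504287/126 ≈ 19875.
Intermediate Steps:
x = 2504287 (x = -2 + (2540915 - 1*(-4971952))/3 = -2 + (2540915 + 4971952)/3 = -2 + (⅓)*7512867 = -2 + 2504289 = 2504287)
D = -18 (D = -13 - 5 = -18)
w(b, Q) = 126 (w(b, Q) = 3*42 = 126)
x/f(w(D, -17), -773) = 2504287/126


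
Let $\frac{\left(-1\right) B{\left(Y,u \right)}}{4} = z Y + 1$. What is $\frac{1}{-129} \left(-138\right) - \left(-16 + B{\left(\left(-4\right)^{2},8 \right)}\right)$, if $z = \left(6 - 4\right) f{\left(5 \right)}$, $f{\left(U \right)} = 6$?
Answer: $\frac{33930}{43} \approx 789.07$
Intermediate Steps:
$z = 12$ ($z = \left(6 - 4\right) 6 = 2 \cdot 6 = 12$)
$B{\left(Y,u \right)} = -4 - 48 Y$ ($B{\left(Y,u \right)} = - 4 \left(12 Y + 1\right) = - 4 \left(1 + 12 Y\right) = -4 - 48 Y$)
$\frac{1}{-129} \left(-138\right) - \left(-16 + B{\left(\left(-4\right)^{2},8 \right)}\right) = \frac{1}{-129} \left(-138\right) + \left(\left(-4\right)^{2} - \left(-4 - 48 \left(-4\right)^{2}\right)\right) = \left(- \frac{1}{129}\right) \left(-138\right) + \left(16 - \left(-4 - 768\right)\right) = \frac{46}{43} + \left(16 - \left(-4 - 768\right)\right) = \frac{46}{43} + \left(16 - -772\right) = \frac{46}{43} + \left(16 + 772\right) = \frac{46}{43} + 788 = \frac{33930}{43}$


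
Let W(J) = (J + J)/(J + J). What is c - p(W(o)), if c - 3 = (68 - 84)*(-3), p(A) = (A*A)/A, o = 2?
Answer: 50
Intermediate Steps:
W(J) = 1 (W(J) = (2*J)/((2*J)) = (2*J)*(1/(2*J)) = 1)
p(A) = A (p(A) = A²/A = A)
c = 51 (c = 3 + (68 - 84)*(-3) = 3 - 16*(-3) = 3 + 48 = 51)
c - p(W(o)) = 51 - 1*1 = 51 - 1 = 50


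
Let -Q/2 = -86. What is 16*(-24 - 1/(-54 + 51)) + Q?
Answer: -620/3 ≈ -206.67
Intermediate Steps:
Q = 172 (Q = -2*(-86) = 172)
16*(-24 - 1/(-54 + 51)) + Q = 16*(-24 - 1/(-54 + 51)) + 172 = 16*(-24 - 1/(-3)) + 172 = 16*(-24 - 1*(-⅓)) + 172 = 16*(-24 + ⅓) + 172 = 16*(-71/3) + 172 = -1136/3 + 172 = -620/3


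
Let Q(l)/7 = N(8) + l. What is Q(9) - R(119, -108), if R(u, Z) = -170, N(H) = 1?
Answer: 240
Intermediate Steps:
Q(l) = 7 + 7*l (Q(l) = 7*(1 + l) = 7 + 7*l)
Q(9) - R(119, -108) = (7 + 7*9) - 1*(-170) = (7 + 63) + 170 = 70 + 170 = 240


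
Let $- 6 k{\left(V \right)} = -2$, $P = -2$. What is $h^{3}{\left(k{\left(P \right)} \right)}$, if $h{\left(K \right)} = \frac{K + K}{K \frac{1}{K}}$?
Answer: $\frac{8}{27} \approx 0.2963$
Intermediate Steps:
$k{\left(V \right)} = \frac{1}{3}$ ($k{\left(V \right)} = \left(- \frac{1}{6}\right) \left(-2\right) = \frac{1}{3}$)
$h{\left(K \right)} = 2 K$ ($h{\left(K \right)} = \frac{2 K}{1} = 2 K 1 = 2 K$)
$h^{3}{\left(k{\left(P \right)} \right)} = \left(2 \cdot \frac{1}{3}\right)^{3} = \left(\frac{2}{3}\right)^{3} = \frac{8}{27}$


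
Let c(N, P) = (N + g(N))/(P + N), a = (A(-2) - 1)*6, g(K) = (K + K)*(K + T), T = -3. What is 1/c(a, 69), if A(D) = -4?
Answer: 1/50 ≈ 0.020000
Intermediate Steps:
g(K) = 2*K*(-3 + K) (g(K) = (K + K)*(K - 3) = (2*K)*(-3 + K) = 2*K*(-3 + K))
a = -30 (a = (-4 - 1)*6 = -5*6 = -30)
c(N, P) = (N + 2*N*(-3 + N))/(N + P) (c(N, P) = (N + 2*N*(-3 + N))/(P + N) = (N + 2*N*(-3 + N))/(N + P))
1/c(a, 69) = 1/(-30*(-5 + 2*(-30))/(-30 + 69)) = 1/(-30*(-5 - 60)/39) = 1/(-30*1/39*(-65)) = 1/50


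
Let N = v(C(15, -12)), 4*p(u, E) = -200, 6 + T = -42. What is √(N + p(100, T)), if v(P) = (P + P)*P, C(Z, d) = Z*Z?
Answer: 20*√253 ≈ 318.12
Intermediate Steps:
T = -48 (T = -6 - 42 = -48)
p(u, E) = -50 (p(u, E) = (¼)*(-200) = -50)
C(Z, d) = Z²
v(P) = 2*P² (v(P) = (2*P)*P = 2*P²)
N = 101250 (N = 2*(15²)² = 2*225² = 2*50625 = 101250)
√(N + p(100, T)) = √(101250 - 50) = √101200 = 20*√253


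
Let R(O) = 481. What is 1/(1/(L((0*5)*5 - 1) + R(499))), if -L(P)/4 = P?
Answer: 485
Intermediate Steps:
L(P) = -4*P
1/(1/(L((0*5)*5 - 1) + R(499))) = 1/(1/(-4*((0*5)*5 - 1) + 481)) = 1/(1/(-4*(0*5 - 1) + 481)) = 1/(1/(-4*(0 - 1) + 481)) = 1/(1/(-4*(-1) + 481)) = 1/(1/(4 + 481)) = 1/(1/485) = 485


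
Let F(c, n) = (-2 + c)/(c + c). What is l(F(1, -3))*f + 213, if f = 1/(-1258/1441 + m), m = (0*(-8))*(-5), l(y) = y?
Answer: 537349/2516 ≈ 213.57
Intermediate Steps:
F(c, n) = (-2 + c)/(2*c) (F(c, n) = (-2 + c)/((2*c)) = (-2 + c)*(1/(2*c)) = (-2 + c)/(2*c))
m = 0 (m = 0*(-5) = 0)
f = -1441/1258 (f = 1/(-1258/1441 + 0) = 1/(-1258/1441) = -1441/1258 ≈ -1.1455)
l(F(1, -3))*f + 213 = ((½)*(-2 + 1)/1)*(-1441/1258) + 213 = ((½)*1*(-1))*(-1441/1258) + 213 = -½*(-1441/1258) + 213 = 1441/2516 + 213 = 537349/2516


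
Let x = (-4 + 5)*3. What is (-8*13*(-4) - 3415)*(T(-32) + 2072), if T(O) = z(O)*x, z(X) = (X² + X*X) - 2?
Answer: -24621790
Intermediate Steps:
x = 3 (x = 1*3 = 3)
z(X) = -2 + 2*X² (z(X) = (X² + X²) - 2 = 2*X² - 2 = -2 + 2*X²)
T(O) = -6 + 6*O² (T(O) = (-2 + 2*O²)*3 = -6 + 6*O²)
(-8*13*(-4) - 3415)*(T(-32) + 2072) = (-8*13*(-4) - 3415)*((-6 + 6*(-32)²) + 2072) = (-104*(-4) - 3415)*((-6 + 6*1024) + 2072) = (416 - 3415)*((-6 + 6144) + 2072) = -2999*(6138 + 2072) = -2999*8210 = -24621790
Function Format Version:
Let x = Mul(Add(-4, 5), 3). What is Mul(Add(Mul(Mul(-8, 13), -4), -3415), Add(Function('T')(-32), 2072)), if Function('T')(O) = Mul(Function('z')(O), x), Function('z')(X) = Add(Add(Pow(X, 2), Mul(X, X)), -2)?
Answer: -24621790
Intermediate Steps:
x = 3 (x = Mul(1, 3) = 3)
Function('z')(X) = Add(-2, Mul(2, Pow(X, 2))) (Function('z')(X) = Add(Add(Pow(X, 2), Pow(X, 2)), -2) = Add(Mul(2, Pow(X, 2)), -2) = Add(-2, Mul(2, Pow(X, 2))))
Function('T')(O) = Add(-6, Mul(6, Pow(O, 2))) (Function('T')(O) = Mul(Add(-2, Mul(2, Pow(O, 2))), 3) = Add(-6, Mul(6, Pow(O, 2))))
Mul(Add(Mul(Mul(-8, 13), -4), -3415), Add(Function('T')(-32), 2072)) = Mul(Add(Mul(Mul(-8, 13), -4), -3415), Add(Add(-6, Mul(6, Pow(-32, 2))), 2072)) = Mul(Add(Mul(-104, -4), -3415), Add(Add(-6, Mul(6, 1024)), 2072)) = Mul(Add(416, -3415), Add(Add(-6, 6144), 2072)) = Mul(-2999, Add(6138, 2072)) = Mul(-2999, 8210) = -24621790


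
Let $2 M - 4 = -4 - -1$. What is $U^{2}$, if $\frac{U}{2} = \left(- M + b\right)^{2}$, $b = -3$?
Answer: $\frac{2401}{4} \approx 600.25$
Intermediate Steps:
$M = \frac{1}{2}$ ($M = 2 + \frac{-4 - -1}{2} = 2 + \frac{-4 + 1}{2} = 2 + \frac{1}{2} \left(-3\right) = 2 - \frac{3}{2} = \frac{1}{2} \approx 0.5$)
$U = \frac{49}{2}$ ($U = 2 \left(\left(-1\right) \frac{1}{2} - 3\right)^{2} = 2 \left(- \frac{1}{2} - 3\right)^{2} = 2 \left(- \frac{7}{2}\right)^{2} = 2 \cdot \frac{49}{4} = \frac{49}{2} \approx 24.5$)
$U^{2} = \left(\frac{49}{2}\right)^{2} = \frac{2401}{4}$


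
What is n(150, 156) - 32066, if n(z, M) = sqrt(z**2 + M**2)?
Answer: -32066 + 6*sqrt(1301) ≈ -31850.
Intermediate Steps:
n(z, M) = sqrt(M**2 + z**2)
n(150, 156) - 32066 = sqrt(156**2 + 150**2) - 32066 = sqrt(24336 + 22500) - 32066 = sqrt(46836) - 32066 = 6*sqrt(1301) - 32066 = -32066 + 6*sqrt(1301)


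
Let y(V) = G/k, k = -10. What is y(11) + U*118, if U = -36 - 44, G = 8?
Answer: -47204/5 ≈ -9440.8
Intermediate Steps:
y(V) = -⅘ (y(V) = 8/(-10) = 8*(-⅒) = -⅘)
U = -80
y(11) + U*118 = -⅘ - 80*118 = -⅘ - 9440 = -47204/5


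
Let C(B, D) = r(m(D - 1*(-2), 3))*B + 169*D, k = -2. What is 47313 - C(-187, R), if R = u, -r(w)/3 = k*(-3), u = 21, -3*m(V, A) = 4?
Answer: 40398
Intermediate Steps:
m(V, A) = -4/3 (m(V, A) = -⅓*4 = -4/3)
r(w) = -18 (r(w) = -(-6)*(-3) = -3*6 = -18)
R = 21
C(B, D) = -18*B + 169*D
47313 - C(-187, R) = 47313 - (-18*(-187) + 169*21) = 47313 - (3366 + 3549) = 47313 - 1*6915 = 47313 - 6915 = 40398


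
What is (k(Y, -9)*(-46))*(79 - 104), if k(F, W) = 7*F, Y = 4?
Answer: 32200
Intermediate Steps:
(k(Y, -9)*(-46))*(79 - 104) = ((7*4)*(-46))*(79 - 104) = (28*(-46))*(-25) = -1288*(-25) = 32200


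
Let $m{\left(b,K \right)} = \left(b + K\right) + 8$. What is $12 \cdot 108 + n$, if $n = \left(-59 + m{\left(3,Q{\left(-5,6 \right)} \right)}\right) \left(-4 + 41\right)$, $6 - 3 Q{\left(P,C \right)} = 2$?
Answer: $- \frac{1292}{3} \approx -430.67$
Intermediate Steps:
$Q{\left(P,C \right)} = \frac{4}{3}$ ($Q{\left(P,C \right)} = 2 - \frac{2}{3} = \frac{4}{3}$)
$m{\left(b,K \right)} = 8 + K + b$ ($m{\left(b,K \right)} = \left(K + b\right) + 8 = 8 + K + b$)
$n = - \frac{5180}{3}$ ($n = \left(-59 + \left(8 + \frac{4}{3} + 3\right)\right) \left(-4 + 41\right) = \left(-59 + \frac{37}{3}\right) 37 = \left(- \frac{140}{3}\right) 37 = - \frac{5180}{3} \approx -1726.7$)
$12 \cdot 108 + n = 12 \cdot 108 - \frac{5180}{3} = 1296 - \frac{5180}{3} = - \frac{1292}{3}$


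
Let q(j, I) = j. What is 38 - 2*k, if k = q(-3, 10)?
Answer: 44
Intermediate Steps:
k = -3
38 - 2*k = 38 - 2*(-3) = 38 + 6 = 44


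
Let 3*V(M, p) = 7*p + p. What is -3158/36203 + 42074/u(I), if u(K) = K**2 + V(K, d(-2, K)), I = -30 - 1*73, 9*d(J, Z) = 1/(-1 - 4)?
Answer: 201109768264/51850190021 ≈ 3.8787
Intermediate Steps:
d(J, Z) = -1/45 (d(J, Z) = 1/(9*(-1 - 4)) = (1/9)/(-5) = (1/9)*(-1/5) = -1/45)
I = -103 (I = -30 - 73 = -103)
V(M, p) = 8*p/3 (V(M, p) = (7*p + p)/3 = (8*p)/3 = 8*p/3)
u(K) = -8/135 + K**2 (u(K) = K**2 + (8/3)*(-1/45) = K**2 - 8/135 = -8/135 + K**2)
-3158/36203 + 42074/u(I) = -3158/36203 + 42074/(-8/135 + (-103)**2) = -3158*1/36203 + 42074/(-8/135 + 10609) = -3158/36203 + 42074/(1432207/135) = -3158/36203 + 42074*(135/1432207) = -3158/36203 + 5679990/1432207 = 201109768264/51850190021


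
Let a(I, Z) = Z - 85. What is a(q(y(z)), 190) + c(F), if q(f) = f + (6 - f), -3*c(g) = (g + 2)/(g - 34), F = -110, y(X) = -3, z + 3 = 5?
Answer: 419/4 ≈ 104.75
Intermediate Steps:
z = 2 (z = -3 + 5 = 2)
c(g) = -(2 + g)/(3*(-34 + g)) (c(g) = -(g + 2)/(3*(g - 34)) = -(2 + g)/(3*(-34 + g)))
q(f) = 6
a(I, Z) = -85 + Z
a(q(y(z)), 190) + c(F) = (-85 + 190) + (-2 - 1*(-110))/(3*(-34 - 110)) = 105 + (1/3)*(-2 + 110)/(-144) = 105 + (1/3)*(-1/144)*108 = 105 - 1/4 = 419/4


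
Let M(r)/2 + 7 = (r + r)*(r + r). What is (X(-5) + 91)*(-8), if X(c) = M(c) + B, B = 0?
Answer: -2216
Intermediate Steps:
M(r) = -14 + 8*r² (M(r) = -14 + 2*((r + r)*(r + r)) = -14 + 2*((2*r)*(2*r)) = -14 + 2*(4*r²) = -14 + 8*r²)
X(c) = -14 + 8*c² (X(c) = (-14 + 8*c²) + 0 = -14 + 8*c²)
(X(-5) + 91)*(-8) = ((-14 + 8*(-5)²) + 91)*(-8) = ((-14 + 8*25) + 91)*(-8) = ((-14 + 200) + 91)*(-8) = (186 + 91)*(-8) = 277*(-8) = -2216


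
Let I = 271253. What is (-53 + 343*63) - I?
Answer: -249697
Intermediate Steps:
(-53 + 343*63) - I = (-53 + 343*63) - 1*271253 = (-53 + 21609) - 271253 = 21556 - 271253 = -249697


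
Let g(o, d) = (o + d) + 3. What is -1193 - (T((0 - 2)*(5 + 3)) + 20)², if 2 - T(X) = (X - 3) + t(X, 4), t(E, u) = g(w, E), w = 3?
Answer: -3794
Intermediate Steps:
g(o, d) = 3 + d + o (g(o, d) = (d + o) + 3 = 3 + d + o)
t(E, u) = 6 + E (t(E, u) = 3 + E + 3 = 6 + E)
T(X) = -1 - 2*X (T(X) = 2 - ((X - 3) + (6 + X)) = 2 - ((-3 + X) + (6 + X)) = 2 - (3 + 2*X) = 2 + (-3 - 2*X) = -1 - 2*X)
-1193 - (T((0 - 2)*(5 + 3)) + 20)² = -1193 - ((-1 - 2*(0 - 2)*(5 + 3)) + 20)² = -1193 - ((-1 - (-4)*8) + 20)² = -1193 - ((-1 - 2*(-16)) + 20)² = -1193 - ((-1 + 32) + 20)² = -1193 - (31 + 20)² = -1193 - 1*51² = -1193 - 1*2601 = -1193 - 2601 = -3794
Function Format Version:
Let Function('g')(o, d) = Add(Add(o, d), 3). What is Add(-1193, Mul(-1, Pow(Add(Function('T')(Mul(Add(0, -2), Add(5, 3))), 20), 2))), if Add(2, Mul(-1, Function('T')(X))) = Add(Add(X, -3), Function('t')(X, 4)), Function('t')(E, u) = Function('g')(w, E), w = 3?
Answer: -3794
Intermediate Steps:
Function('g')(o, d) = Add(3, d, o) (Function('g')(o, d) = Add(Add(d, o), 3) = Add(3, d, o))
Function('t')(E, u) = Add(6, E) (Function('t')(E, u) = Add(3, E, 3) = Add(6, E))
Function('T')(X) = Add(-1, Mul(-2, X)) (Function('T')(X) = Add(2, Mul(-1, Add(Add(X, -3), Add(6, X)))) = Add(2, Mul(-1, Add(Add(-3, X), Add(6, X)))) = Add(2, Mul(-1, Add(3, Mul(2, X)))) = Add(2, Add(-3, Mul(-2, X))) = Add(-1, Mul(-2, X)))
Add(-1193, Mul(-1, Pow(Add(Function('T')(Mul(Add(0, -2), Add(5, 3))), 20), 2))) = Add(-1193, Mul(-1, Pow(Add(Add(-1, Mul(-2, Mul(Add(0, -2), Add(5, 3)))), 20), 2))) = Add(-1193, Mul(-1, Pow(Add(Add(-1, Mul(-2, Mul(-2, 8))), 20), 2))) = Add(-1193, Mul(-1, Pow(Add(Add(-1, Mul(-2, -16)), 20), 2))) = Add(-1193, Mul(-1, Pow(Add(Add(-1, 32), 20), 2))) = Add(-1193, Mul(-1, Pow(Add(31, 20), 2))) = Add(-1193, Mul(-1, Pow(51, 2))) = Add(-1193, Mul(-1, 2601)) = Add(-1193, -2601) = -3794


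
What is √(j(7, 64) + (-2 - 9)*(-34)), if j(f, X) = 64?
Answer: √438 ≈ 20.928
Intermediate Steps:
√(j(7, 64) + (-2 - 9)*(-34)) = √(64 + (-2 - 9)*(-34)) = √(64 - 11*(-34)) = √(64 + 374) = √438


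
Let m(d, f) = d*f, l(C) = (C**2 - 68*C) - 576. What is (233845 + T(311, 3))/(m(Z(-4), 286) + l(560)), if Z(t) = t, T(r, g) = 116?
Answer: 233961/273800 ≈ 0.85450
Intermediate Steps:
l(C) = -576 + C**2 - 68*C
(233845 + T(311, 3))/(m(Z(-4), 286) + l(560)) = (233845 + 116)/(-4*286 + (-576 + 560**2 - 68*560)) = 233961/(-1144 + (-576 + 313600 - 38080)) = 233961/(-1144 + 274944) = 233961/273800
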